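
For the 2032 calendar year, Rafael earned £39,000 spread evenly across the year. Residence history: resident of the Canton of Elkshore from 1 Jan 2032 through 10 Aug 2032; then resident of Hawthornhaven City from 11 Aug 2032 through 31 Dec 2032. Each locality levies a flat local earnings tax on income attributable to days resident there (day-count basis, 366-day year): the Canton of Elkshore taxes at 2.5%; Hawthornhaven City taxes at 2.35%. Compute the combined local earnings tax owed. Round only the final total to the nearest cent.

£952.14

The Canton of Elkshore, 1 Jan – 10 Aug 2032: 223 days → £39,000 × 2.5% × 223/366 = £594.0574
Hawthornhaven City, 11 Aug – 31 Dec 2032: 143 days → £39,000 × 2.35% × 143/366 = £358.0861
Total = £952.1434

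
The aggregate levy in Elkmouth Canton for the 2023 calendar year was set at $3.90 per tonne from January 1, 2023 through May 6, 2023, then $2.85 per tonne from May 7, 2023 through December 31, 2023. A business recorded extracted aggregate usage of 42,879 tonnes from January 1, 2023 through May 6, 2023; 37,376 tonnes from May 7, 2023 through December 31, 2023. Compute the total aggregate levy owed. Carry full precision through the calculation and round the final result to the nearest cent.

January 1 – May 6, 2023: 42,879 tonnes at $3.90/tonne → $167,228.10
May 7 – December 31, 2023: 37,376 tonnes at $2.85/tonne → $106,521.60

$273,749.70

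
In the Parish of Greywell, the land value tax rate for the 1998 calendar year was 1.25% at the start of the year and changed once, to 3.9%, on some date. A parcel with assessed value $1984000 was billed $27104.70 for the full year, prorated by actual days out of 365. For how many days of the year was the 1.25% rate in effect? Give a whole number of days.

349 days

Let d = days at the first rate; then 365 − d days at the second rate.
$1984000 × [1.25%·d + 3.9%·(365−d)] / 365 = $27104.70
Solving gives d = 349, so the new rate took effect on 16 Dec 1998.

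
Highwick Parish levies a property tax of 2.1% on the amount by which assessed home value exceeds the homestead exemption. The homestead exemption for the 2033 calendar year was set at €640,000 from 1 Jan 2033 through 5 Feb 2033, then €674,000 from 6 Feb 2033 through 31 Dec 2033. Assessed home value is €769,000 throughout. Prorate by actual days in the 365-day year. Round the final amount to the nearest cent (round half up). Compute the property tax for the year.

€2,065.42

1 Jan – 5 Feb 2033: 36 days, exemption €640,000 → (€769,000 − €640,000) × 2.1% × 36/365 = €267.1890
6 Feb – 31 Dec 2033: 329 days, exemption €674,000 → (€769,000 − €674,000) × 2.1% × 329/365 = €1,798.2329
Total = €2,065.4219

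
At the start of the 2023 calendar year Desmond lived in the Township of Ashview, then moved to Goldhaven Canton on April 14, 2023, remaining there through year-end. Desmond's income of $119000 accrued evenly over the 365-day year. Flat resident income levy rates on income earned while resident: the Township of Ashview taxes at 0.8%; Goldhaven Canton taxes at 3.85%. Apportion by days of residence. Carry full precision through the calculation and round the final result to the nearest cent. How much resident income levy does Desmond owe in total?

The Township of Ashview, January 1 – April 13, 2023: 103 days → $119000 × 0.8% × 103/365 = $268.6466
Goldhaven Canton, April 14 – December 31, 2023: 262 days → $119000 × 3.85% × 262/365 = $3288.6384
Total = $3557.2849

$3557.28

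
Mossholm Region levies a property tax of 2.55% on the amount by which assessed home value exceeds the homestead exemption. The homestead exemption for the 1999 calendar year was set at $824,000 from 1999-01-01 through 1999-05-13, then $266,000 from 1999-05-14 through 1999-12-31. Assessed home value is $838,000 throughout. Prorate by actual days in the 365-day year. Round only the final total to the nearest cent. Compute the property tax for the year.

$9,401.19

1999-01-01 to 1999-05-13: 133 days, exemption $824,000 → ($838,000 − $824,000) × 2.55% × 133/365 = $130.0849
1999-05-14 to 1999-12-31: 232 days, exemption $266,000 → ($838,000 − $266,000) × 2.55% × 232/365 = $9,271.1014
Total = $9,401.1863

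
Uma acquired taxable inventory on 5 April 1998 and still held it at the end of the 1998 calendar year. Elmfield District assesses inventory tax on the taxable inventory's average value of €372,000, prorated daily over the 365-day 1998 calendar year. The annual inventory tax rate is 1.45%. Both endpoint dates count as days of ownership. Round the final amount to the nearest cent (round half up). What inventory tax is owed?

€4,004.86

Days held (5 April – 31 December 1998): 271 out of 365
Tax = €372,000 × 1.45% × 271/365 = €4,004.8603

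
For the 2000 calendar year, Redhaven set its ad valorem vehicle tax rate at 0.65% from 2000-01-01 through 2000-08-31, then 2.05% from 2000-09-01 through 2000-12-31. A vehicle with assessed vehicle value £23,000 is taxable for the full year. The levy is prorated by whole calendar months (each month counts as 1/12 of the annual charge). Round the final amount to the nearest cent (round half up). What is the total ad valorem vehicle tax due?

2000-01-01 to 2000-08-31: 8 months at 0.65% → £23,000 × 0.65% × 8/12 = £99.6667
2000-09-01 to 2000-12-31: 4 months at 2.05% → £23,000 × 2.05% × 4/12 = £157.1667
Total = £256.8333

£256.83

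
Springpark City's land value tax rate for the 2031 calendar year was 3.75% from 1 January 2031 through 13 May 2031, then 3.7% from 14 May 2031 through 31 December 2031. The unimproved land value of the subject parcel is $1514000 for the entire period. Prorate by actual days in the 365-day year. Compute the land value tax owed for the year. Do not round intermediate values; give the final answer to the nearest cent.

1 January – 13 May 2031: 133 days at 3.75% → $1514000 × 3.75% × 133/365 = $20687.8767
14 May – 31 December 2031: 232 days at 3.7% → $1514000 × 3.7% × 232/365 = $35605.9616
Total = $56293.8384

$56293.84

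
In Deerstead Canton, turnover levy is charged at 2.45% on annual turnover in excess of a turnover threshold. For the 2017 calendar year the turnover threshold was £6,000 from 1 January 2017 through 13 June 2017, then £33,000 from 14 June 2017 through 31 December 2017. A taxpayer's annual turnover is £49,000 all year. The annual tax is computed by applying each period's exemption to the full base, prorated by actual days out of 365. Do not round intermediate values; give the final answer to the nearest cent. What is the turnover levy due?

1 January – 13 June 2017: 164 days, exemption £6,000 → (£49,000 − £6,000) × 2.45% × 164/365 = £473.3534
14 June – 31 December 2017: 201 days, exemption £33,000 → (£49,000 − £33,000) × 2.45% × 201/365 = £215.8685
Total = £689.2219

£689.22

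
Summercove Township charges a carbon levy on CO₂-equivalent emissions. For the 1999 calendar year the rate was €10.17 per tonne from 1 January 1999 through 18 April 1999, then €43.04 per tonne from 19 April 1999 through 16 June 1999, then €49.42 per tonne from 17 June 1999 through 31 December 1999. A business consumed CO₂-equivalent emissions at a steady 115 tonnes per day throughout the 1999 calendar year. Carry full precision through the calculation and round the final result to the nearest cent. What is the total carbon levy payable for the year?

€1543631.20

1 January – 18 April 1999: 108 days × 115 tonnes/day = 12,420 tonnes at €10.17/tonne → €126311.40
19 April – 16 June 1999: 59 days × 115 tonnes/day = 6,785 tonnes at €43.04/tonne → €292026.40
17 June – 31 December 1999: 198 days × 115 tonnes/day = 22,770 tonnes at €49.42/tonne → €1125293.40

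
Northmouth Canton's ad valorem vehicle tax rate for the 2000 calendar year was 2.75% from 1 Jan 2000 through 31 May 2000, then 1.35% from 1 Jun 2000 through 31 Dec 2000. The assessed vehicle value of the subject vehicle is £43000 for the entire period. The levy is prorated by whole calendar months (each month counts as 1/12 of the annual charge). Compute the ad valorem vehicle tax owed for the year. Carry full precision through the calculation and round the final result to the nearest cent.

1 Jan – 31 May 2000: 5 months at 2.75% → £43000 × 2.75% × 5/12 = £492.7083
1 Jun – 31 Dec 2000: 7 months at 1.35% → £43000 × 1.35% × 7/12 = £338.6250
Total = £831.3333

£831.33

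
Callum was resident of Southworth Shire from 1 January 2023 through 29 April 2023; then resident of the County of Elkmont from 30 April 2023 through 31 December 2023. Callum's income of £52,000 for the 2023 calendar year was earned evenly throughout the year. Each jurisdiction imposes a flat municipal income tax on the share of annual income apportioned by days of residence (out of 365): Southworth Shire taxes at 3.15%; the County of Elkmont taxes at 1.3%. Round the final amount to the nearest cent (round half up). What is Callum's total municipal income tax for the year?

£989.64

Southworth Shire, 1 January – 29 April 2023: 119 days → £52,000 × 3.15% × 119/365 = £534.0329
The County of Elkmont, 30 April – 31 December 2023: 246 days → £52,000 × 1.3% × 246/365 = £455.6055
Total = £989.6384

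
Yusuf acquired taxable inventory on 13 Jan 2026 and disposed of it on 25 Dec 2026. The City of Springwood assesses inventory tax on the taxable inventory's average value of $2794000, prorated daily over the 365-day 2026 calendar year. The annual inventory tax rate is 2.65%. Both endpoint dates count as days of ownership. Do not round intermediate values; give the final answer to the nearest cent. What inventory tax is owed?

$70389.66

Days held (13 Jan – 25 Dec 2026): 347 out of 365
Tax = $2794000 × 2.65% × 347/365 = $70389.6630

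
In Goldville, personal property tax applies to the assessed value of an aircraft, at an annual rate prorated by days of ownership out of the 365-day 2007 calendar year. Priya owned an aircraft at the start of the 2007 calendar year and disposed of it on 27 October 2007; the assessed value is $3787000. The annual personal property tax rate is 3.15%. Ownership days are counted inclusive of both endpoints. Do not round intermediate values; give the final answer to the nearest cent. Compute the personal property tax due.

$98046.99

Days held (1 January – 27 October 2007): 300 out of 365
Tax = $3787000 × 3.15% × 300/365 = $98046.9863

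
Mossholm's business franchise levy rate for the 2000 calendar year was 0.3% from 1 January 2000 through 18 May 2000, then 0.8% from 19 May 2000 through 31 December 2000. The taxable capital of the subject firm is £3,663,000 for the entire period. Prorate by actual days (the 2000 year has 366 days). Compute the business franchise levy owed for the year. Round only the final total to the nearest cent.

1 January – 18 May 2000: 139 days at 0.3% → £3,663,000 × 0.3% × 139/366 = £4,173.4180
19 May – 31 December 2000: 227 days at 0.8% → £3,663,000 × 0.8% × 227/366 = £18,174.8852
Total = £22,348.3033

£22,348.30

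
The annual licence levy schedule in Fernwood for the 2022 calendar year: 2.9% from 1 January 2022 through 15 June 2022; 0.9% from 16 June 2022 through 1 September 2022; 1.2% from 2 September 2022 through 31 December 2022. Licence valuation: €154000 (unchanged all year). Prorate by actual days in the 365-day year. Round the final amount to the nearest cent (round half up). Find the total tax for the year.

1 January – 15 June 2022: 166 days at 2.9% → €154000 × 2.9% × 166/365 = €2031.1123
16 June – 1 September 2022: 78 days at 0.9% → €154000 × 0.9% × 78/365 = €296.1863
2 September – 31 December 2022: 121 days at 1.2% → €154000 × 1.2% × 121/365 = €612.6247
Total = €2939.9233

€2939.92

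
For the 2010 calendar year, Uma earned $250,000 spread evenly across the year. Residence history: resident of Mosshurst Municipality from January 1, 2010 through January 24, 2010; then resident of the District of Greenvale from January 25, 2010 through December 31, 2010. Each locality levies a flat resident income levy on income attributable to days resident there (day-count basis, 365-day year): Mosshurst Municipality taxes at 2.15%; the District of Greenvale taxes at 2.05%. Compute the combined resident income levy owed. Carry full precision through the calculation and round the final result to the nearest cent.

Mosshurst Municipality, January 1 – January 24, 2010: 24 days → $250,000 × 2.15% × 24/365 = $353.4247
The District of Greenvale, January 25 – December 31, 2010: 341 days → $250,000 × 2.05% × 341/365 = $4,788.0137
Total = $5,141.4384

$5,141.44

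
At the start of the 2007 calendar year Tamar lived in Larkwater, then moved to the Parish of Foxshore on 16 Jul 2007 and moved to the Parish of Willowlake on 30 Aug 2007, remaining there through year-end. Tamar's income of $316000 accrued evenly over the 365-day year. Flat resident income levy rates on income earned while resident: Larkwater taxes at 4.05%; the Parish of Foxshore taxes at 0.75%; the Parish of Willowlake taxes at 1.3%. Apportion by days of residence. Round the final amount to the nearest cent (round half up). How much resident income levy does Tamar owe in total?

$8560.14

Larkwater, 1 Jan – 15 Jul 2007: 196 days → $316000 × 4.05% × 196/365 = $6872.3507
The Parish of Foxshore, 16 Jul – 29 Aug 2007: 45 days → $316000 × 0.75% × 45/365 = $292.1918
The Parish of Willowlake, 30 Aug – 31 Dec 2007: 124 days → $316000 × 1.3% × 124/365 = $1395.5945
Total = $8560.1370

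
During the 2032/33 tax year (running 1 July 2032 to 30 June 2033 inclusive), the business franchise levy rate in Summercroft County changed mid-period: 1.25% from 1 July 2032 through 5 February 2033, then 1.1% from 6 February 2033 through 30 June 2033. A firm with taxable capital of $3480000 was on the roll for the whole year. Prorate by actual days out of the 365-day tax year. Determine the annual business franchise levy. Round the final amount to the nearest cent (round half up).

$41426.30

1 July 2032 – 5 February 2033: 220 days at 1.25% → $3480000 × 1.25% × 220/365 = $26219.1781
6 February – 30 June 2033: 145 days at 1.1% → $3480000 × 1.1% × 145/365 = $15207.1233
Total = $41426.3014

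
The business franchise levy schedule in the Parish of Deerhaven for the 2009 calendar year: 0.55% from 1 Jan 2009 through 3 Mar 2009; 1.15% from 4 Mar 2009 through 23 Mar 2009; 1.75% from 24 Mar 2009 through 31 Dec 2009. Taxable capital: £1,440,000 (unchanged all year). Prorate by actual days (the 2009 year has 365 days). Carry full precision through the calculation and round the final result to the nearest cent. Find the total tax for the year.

1 Jan – 3 Mar 2009: 62 days at 0.55% → £1,440,000 × 0.55% × 62/365 = £1,345.3151
4 Mar – 23 Mar 2009: 20 days at 1.15% → £1,440,000 × 1.15% × 20/365 = £907.3973
24 Mar – 31 Dec 2009: 283 days at 1.75% → £1,440,000 × 1.75% × 283/365 = £19,538.6301
Total = £21,791.3425

£21,791.34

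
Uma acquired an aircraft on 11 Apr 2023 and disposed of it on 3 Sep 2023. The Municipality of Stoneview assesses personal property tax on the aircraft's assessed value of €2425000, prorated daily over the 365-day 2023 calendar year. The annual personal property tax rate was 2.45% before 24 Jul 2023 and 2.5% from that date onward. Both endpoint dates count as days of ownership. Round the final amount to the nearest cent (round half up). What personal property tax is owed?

€23904.52

11 Apr – 23 Jul 2023: 104 days at 2.45% → €2425000 × 2.45% × 104/365 = €16928.4932
24 Jul – 3 Sep 2023: 42 days at 2.5% → €2425000 × 2.5% × 42/365 = €6976.0274
Total = €23904.5205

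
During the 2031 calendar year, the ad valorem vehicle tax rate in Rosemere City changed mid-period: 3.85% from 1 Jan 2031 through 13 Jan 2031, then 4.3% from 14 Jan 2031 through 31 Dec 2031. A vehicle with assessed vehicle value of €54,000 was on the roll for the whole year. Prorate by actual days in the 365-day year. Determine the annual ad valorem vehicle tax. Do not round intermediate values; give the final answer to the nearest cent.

€2,313.35

1 Jan – 13 Jan 2031: 13 days at 3.85% → €54,000 × 3.85% × 13/365 = €74.0466
14 Jan – 31 Dec 2031: 352 days at 4.3% → €54,000 × 4.3% × 352/365 = €2,239.2986
Total = €2,313.3452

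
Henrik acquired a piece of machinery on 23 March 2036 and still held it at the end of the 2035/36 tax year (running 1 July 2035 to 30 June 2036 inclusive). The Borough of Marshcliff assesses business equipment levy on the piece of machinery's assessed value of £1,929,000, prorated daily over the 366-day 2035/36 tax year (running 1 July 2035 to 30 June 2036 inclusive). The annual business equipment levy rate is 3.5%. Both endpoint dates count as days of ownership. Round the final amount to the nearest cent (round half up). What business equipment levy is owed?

Days held (23 March – 30 June 2036): 100 out of 366
Tax = £1,929,000 × 3.5% × 100/366 = £18,446.7213

£18,446.72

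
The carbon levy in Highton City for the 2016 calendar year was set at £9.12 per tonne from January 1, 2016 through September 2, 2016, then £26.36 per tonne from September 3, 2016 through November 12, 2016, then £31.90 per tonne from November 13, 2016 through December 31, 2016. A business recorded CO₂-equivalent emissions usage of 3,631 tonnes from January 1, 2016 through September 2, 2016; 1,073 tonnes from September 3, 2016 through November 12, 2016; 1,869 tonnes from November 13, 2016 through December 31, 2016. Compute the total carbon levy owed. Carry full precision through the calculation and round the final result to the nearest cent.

January 1 – September 2, 2016: 3,631 tonnes at £9.12/tonne → £33114.72
September 3 – November 12, 2016: 1,073 tonnes at £26.36/tonne → £28284.28
November 13 – December 31, 2016: 1,869 tonnes at £31.90/tonne → £59621.10

£121020.10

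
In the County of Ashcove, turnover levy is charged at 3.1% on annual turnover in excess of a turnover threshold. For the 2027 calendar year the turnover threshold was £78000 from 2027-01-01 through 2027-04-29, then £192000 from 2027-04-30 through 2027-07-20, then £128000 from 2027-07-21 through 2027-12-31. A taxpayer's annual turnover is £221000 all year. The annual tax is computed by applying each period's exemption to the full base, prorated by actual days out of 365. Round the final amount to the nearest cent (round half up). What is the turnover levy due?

2027-01-01 to 2027-04-29: 119 days, exemption £78000 → (£221000 − £78000) × 3.1% × 119/365 = £1445.2795
2027-04-30 to 2027-07-20: 82 days, exemption £192000 → (£221000 − £192000) × 3.1% × 82/365 = £201.9671
2027-07-21 to 2027-12-31: 164 days, exemption £128000 → (£221000 − £128000) × 3.1% × 164/365 = £1295.3753
Total = £2942.6219

£2942.62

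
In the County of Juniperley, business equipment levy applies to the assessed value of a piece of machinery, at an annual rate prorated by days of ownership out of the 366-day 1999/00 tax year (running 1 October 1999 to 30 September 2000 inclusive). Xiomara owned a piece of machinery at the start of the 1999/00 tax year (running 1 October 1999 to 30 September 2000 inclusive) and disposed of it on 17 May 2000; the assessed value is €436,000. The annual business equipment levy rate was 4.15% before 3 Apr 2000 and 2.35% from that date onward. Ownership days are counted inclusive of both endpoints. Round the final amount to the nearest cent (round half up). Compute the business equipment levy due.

1 Oct 1999 – 2 Apr 2000: 185 days at 4.15% → €436,000 × 4.15% × 185/366 = €9,145.8743
3 Apr – 17 May 2000: 45 days at 2.35% → €436,000 × 2.35% × 45/366 = €1,259.7541
Total = €10,405.6284

€10,405.63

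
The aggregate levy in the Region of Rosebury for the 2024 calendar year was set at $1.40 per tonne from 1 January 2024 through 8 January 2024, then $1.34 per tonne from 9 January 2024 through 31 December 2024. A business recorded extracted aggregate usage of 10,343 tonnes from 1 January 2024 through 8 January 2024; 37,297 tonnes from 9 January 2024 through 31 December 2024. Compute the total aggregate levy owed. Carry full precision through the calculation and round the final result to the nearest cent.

$64,458.18

1 January – 8 January 2024: 10,343 tonnes at $1.40/tonne → $14,480.20
9 January – 31 December 2024: 37,297 tonnes at $1.34/tonne → $49,977.98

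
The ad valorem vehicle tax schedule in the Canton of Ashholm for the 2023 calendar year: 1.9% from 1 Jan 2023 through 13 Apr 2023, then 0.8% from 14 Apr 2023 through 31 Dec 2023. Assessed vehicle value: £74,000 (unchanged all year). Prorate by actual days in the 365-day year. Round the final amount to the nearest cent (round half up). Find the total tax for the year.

£821.70

1 Jan – 13 Apr 2023: 103 days at 1.9% → £74,000 × 1.9% × 103/365 = £396.7616
14 Apr – 31 Dec 2023: 262 days at 0.8% → £74,000 × 0.8% × 262/365 = £424.9425
Total = £821.7041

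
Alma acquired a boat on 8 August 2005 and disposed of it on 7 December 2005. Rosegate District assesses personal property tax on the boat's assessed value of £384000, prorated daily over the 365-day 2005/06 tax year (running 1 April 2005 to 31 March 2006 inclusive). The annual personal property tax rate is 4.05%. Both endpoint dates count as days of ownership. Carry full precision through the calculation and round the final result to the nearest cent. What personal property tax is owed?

Days held (8 August – 7 December 2005): 122 out of 365
Tax = £384000 × 4.05% × 122/365 = £5198.2027

£5198.20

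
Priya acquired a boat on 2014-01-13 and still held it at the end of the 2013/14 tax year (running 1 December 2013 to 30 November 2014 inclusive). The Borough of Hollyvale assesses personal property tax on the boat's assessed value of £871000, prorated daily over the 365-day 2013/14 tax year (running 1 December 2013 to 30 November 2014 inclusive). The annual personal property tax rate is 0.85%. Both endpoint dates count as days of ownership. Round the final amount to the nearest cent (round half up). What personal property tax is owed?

Days held (2014-01-13 to 2014-11-30): 322 out of 365
Tax = £871000 × 0.85% × 322/365 = £6531.3068

£6531.31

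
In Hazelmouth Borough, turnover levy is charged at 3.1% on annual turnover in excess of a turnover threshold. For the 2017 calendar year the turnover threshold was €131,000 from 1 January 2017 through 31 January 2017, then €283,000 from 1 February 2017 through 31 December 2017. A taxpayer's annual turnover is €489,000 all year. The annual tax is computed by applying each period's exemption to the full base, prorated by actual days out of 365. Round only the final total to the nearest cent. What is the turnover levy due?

1 January – 31 January 2017: 31 days, exemption €131,000 → (€489,000 − €131,000) × 3.1% × 31/365 = €942.5699
1 February – 31 December 2017: 334 days, exemption €283,000 → (€489,000 − €283,000) × 3.1% × 334/365 = €5,843.6274
Total = €6,786.1973

€6,786.20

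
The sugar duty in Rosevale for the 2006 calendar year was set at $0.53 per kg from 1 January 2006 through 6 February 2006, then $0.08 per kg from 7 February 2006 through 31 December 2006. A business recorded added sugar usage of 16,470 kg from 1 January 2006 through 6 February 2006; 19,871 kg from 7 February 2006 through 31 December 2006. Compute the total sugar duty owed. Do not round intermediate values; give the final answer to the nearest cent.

$10,318.78

1 January – 6 February 2006: 16,470 kg at $0.53/kg → $8,729.10
7 February – 31 December 2006: 19,871 kg at $0.08/kg → $1,589.68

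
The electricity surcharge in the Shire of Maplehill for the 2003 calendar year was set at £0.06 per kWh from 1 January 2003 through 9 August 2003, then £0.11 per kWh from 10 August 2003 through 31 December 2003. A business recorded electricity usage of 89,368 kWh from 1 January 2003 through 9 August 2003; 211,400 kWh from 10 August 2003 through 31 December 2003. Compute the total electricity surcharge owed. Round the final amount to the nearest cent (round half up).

£28616.08

1 January – 9 August 2003: 89,368 kWh at £0.06/kWh → £5362.08
10 August – 31 December 2003: 211,400 kWh at £0.11/kWh → £23254.00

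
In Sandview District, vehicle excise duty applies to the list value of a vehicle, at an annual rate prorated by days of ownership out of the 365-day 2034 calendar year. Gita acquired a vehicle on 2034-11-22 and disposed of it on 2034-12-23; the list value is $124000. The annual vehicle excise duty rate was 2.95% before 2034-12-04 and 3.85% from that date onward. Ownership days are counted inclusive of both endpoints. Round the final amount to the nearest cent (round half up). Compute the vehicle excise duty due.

$381.85

2034-11-22 to 2034-12-03: 12 days at 2.95% → $124000 × 2.95% × 12/365 = $120.2630
2034-12-04 to 2034-12-23: 20 days at 3.85% → $124000 × 3.85% × 20/365 = $261.5890
Total = $381.8521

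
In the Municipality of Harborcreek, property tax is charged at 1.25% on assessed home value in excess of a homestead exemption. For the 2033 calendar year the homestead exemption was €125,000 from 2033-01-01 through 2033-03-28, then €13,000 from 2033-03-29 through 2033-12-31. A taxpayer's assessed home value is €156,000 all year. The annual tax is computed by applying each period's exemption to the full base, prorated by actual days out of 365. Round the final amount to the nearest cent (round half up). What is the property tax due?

€1,453.80

2033-01-01 to 2033-03-28: 87 days, exemption €125,000 → (€156,000 − €125,000) × 1.25% × 87/365 = €92.3630
2033-03-29 to 2033-12-31: 278 days, exemption €13,000 → (€156,000 − €13,000) × 1.25% × 278/365 = €1,361.4384
Total = €1,453.8014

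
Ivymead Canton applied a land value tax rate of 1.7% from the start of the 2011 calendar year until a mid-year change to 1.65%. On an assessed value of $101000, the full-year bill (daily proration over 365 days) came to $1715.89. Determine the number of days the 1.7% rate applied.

Let d = days at the first rate; then 365 − d days at the second rate.
$101000 × [1.7%·d + 1.65%·(365−d)] / 365 = $1715.89
Solving gives d = 357, so the new rate took effect on December 24, 2011.

357 days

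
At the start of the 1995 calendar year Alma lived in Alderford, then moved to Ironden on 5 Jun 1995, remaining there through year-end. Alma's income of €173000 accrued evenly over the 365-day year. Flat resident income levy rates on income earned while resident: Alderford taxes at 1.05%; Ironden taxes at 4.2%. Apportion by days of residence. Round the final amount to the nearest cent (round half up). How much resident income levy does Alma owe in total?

Alderford, 1 Jan – 4 Jun 1995: 155 days → €173000 × 1.05% × 155/365 = €771.3904
Ironden, 5 Jun – 31 Dec 1995: 210 days → €173000 × 4.2% × 210/365 = €4180.4384
Total = €4951.8288

€4951.83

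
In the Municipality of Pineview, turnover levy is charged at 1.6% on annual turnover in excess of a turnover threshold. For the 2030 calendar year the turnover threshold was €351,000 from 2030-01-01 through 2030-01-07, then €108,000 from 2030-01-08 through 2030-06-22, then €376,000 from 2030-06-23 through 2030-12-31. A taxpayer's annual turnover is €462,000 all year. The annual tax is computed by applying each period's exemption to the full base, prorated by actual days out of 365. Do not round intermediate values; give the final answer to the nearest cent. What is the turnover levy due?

2030-01-01 to 2030-01-07: 7 days, exemption €351,000 → (€462,000 − €351,000) × 1.6% × 7/365 = €34.0603
2030-01-08 to 2030-06-22: 166 days, exemption €108,000 → (€462,000 − €108,000) × 1.6% × 166/365 = €2,575.9562
2030-06-23 to 2030-12-31: 192 days, exemption €376,000 → (€462,000 − €376,000) × 1.6% × 192/365 = €723.8137
Total = €3,333.8301

€3,333.83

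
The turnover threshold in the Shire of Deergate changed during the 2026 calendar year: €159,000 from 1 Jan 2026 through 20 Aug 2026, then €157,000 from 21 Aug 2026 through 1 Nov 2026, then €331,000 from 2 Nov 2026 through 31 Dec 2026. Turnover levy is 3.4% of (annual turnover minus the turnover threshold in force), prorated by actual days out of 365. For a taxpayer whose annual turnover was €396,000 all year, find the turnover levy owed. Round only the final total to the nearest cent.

€7,110.28

1 Jan – 20 Aug 2026: 232 days, exemption €159,000 → (€396,000 − €159,000) × 3.4% × 232/365 = €5,121.7973
21 Aug – 1 Nov 2026: 73 days, exemption €157,000 → (€396,000 − €157,000) × 3.4% × 73/365 = €1,625.2000
2 Nov – 31 Dec 2026: 60 days, exemption €331,000 → (€396,000 − €331,000) × 3.4% × 60/365 = €363.2877
Total = €7,110.2849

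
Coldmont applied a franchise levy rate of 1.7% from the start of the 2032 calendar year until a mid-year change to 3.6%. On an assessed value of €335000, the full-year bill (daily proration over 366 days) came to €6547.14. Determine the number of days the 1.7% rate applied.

317 days

Let d = days at the first rate; then 366 − d days at the second rate.
€335000 × [1.7%·d + 3.6%·(366−d)] / 366 = €6547.14
Solving gives d = 317, so the new rate took effect on November 13, 2032.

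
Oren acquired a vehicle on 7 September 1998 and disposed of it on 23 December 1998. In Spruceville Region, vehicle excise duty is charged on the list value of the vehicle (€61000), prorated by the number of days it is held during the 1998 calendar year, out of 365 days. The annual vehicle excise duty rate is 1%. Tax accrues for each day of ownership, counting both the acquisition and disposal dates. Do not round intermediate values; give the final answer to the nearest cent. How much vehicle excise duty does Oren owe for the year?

€180.49

Days held (7 September – 23 December 1998): 108 out of 365
Tax = €61000 × 1% × 108/365 = €180.4932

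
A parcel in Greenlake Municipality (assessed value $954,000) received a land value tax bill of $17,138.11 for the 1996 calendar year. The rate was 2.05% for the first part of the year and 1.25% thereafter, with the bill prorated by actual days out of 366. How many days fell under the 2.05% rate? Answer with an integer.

250 days

Let d = days at the first rate; then 366 − d days at the second rate.
$954,000 × [2.05%·d + 1.25%·(366−d)] / 366 = $17,138.11
Solving gives d = 250, so the new rate took effect on 7 September 1996.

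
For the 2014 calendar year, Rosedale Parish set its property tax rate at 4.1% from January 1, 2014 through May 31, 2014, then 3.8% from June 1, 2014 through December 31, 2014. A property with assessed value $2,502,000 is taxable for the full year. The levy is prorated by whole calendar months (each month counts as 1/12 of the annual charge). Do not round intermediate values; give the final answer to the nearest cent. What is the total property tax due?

$98,203.50

January 1 – May 31, 2014: 5 months at 4.1% → $2,502,000 × 4.1% × 5/12 = $42,742.5000
June 1 – December 31, 2014: 7 months at 3.8% → $2,502,000 × 3.8% × 7/12 = $55,461.0000
Total = $98,203.5000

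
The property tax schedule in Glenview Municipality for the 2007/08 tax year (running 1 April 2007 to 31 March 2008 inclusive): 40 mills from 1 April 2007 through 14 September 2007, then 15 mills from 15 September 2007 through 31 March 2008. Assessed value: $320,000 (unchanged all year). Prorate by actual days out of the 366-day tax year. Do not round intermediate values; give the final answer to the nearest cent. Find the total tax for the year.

1 April – 14 September 2007: 167 days at 40 mills → $320,000 × 4% × 167/366 = $5,840.4372
15 September 2007 – 31 March 2008: 199 days at 15 mills → $320,000 × 1.5% × 199/366 = $2,609.8361
Total = $8,450.2732

$8,450.27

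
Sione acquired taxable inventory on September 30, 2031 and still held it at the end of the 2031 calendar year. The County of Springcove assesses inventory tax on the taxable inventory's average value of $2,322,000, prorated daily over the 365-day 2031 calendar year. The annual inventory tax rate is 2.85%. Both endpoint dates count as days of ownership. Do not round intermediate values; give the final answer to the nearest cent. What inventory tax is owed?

Days held (September 30 – December 31, 2031): 93 out of 365
Tax = $2,322,000 × 2.85% × 93/365 = $16,861.5370

$16,861.54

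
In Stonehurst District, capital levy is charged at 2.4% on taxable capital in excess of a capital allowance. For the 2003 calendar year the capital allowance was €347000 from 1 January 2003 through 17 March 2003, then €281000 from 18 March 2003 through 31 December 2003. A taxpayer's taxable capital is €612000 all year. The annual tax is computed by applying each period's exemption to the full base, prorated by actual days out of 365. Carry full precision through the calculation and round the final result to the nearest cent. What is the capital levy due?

1 January – 17 March 2003: 76 days, exemption €347000 → (€612000 − €347000) × 2.4% × 76/365 = €1324.2740
18 March – 31 December 2003: 289 days, exemption €281000 → (€612000 − €281000) × 2.4% × 289/365 = €6289.9068
Total = €7614.1808

€7614.18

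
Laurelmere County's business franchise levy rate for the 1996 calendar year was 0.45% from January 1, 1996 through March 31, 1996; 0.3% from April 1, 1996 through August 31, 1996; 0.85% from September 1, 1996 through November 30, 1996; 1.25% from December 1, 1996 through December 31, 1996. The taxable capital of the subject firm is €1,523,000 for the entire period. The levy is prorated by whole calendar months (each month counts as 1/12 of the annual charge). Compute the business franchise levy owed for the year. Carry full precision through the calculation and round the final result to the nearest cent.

€8,439.96

January 1 – March 31, 1996: 3 months at 0.45% → €1,523,000 × 0.45% × 3/12 = €1,713.3750
April 1 – August 31, 1996: 5 months at 0.3% → €1,523,000 × 0.3% × 5/12 = €1,903.7500
September 1 – November 30, 1996: 3 months at 0.85% → €1,523,000 × 0.85% × 3/12 = €3,236.3750
December 1 – December 31, 1996: 1 month at 1.25% → €1,523,000 × 1.25% × 1/12 = €1,586.4583
Total = €8,439.9583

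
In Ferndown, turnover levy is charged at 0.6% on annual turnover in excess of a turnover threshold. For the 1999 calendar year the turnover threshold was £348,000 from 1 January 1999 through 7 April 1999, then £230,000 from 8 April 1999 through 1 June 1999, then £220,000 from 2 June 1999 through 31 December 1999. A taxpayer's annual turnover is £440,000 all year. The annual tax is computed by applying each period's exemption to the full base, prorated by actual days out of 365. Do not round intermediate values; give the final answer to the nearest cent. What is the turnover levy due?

1 January – 7 April 1999: 97 days, exemption £348,000 → (£440,000 − £348,000) × 0.6% × 97/365 = £146.6959
8 April – 1 June 1999: 55 days, exemption £230,000 → (£440,000 − £230,000) × 0.6% × 55/365 = £189.8630
2 June – 31 December 1999: 213 days, exemption £220,000 → (£440,000 − £220,000) × 0.6% × 213/365 = £770.3014
Total = £1,106.8603

£1,106.86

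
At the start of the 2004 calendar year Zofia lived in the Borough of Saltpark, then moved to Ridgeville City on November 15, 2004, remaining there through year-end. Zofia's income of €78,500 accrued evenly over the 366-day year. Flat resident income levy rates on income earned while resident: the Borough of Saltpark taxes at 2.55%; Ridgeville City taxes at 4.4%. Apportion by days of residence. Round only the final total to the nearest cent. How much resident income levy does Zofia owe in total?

The Borough of Saltpark, January 1 – November 14, 2004: 319 days → €78,500 × 2.55% × 319/366 = €1,744.6947
Ridgeville City, November 15 – December 31, 2004: 47 days → €78,500 × 4.4% × 47/366 = €443.5464
Total = €2,188.2411

€2,188.24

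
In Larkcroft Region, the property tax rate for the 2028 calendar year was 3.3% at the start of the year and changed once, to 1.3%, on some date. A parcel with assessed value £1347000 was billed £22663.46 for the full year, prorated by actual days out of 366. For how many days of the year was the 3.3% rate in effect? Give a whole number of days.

Let d = days at the first rate; then 366 − d days at the second rate.
£1347000 × [3.3%·d + 1.3%·(366−d)] / 366 = £22663.46
Solving gives d = 70, so the new rate took effect on 11 Mar 2028.

70 days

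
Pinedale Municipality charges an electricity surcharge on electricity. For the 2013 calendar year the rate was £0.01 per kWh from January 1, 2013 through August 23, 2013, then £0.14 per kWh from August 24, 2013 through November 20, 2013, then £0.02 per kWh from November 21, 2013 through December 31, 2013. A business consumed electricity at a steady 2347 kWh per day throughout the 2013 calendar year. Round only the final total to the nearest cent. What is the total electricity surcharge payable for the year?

January 1 – August 23, 2013: 235 days × 2347 kWh/day = 551,545 kWh at £0.01/kWh → £5,515.45
August 24 – November 20, 2013: 89 days × 2347 kWh/day = 208,883 kWh at £0.14/kWh → £29,243.62
November 21 – December 31, 2013: 41 days × 2347 kWh/day = 96,227 kWh at £0.02/kWh → £1,924.54

£36,683.61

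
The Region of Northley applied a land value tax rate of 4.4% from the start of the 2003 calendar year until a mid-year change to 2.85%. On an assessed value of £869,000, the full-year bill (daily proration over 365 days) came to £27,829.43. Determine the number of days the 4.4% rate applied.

83 days

Let d = days at the first rate; then 365 − d days at the second rate.
£869,000 × [4.4%·d + 2.85%·(365−d)] / 365 = £27,829.43
Solving gives d = 83, so the new rate took effect on 25 Mar 2003.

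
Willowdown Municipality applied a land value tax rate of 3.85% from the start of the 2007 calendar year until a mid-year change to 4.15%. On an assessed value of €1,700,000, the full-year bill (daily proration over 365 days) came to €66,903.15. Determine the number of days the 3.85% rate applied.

Let d = days at the first rate; then 365 − d days at the second rate.
€1,700,000 × [3.85%·d + 4.15%·(365−d)] / 365 = €66,903.15
Solving gives d = 261, so the new rate took effect on 19 Sep 2007.

261 days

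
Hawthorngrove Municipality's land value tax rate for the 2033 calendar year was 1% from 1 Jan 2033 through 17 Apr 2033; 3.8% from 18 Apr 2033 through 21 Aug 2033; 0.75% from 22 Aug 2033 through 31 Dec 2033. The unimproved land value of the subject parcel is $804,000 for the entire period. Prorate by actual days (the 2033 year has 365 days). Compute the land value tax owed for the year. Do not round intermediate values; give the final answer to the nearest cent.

1 Jan – 17 Apr 2033: 107 days at 1% → $804,000 × 1% × 107/365 = $2,356.9315
18 Apr – 21 Aug 2033: 126 days at 3.8% → $804,000 × 3.8% × 126/365 = $10,546.7178
22 Aug – 31 Dec 2033: 132 days at 0.75% → $804,000 × 0.75% × 132/365 = $2,180.7123
Total = $15,084.3616

$15,084.36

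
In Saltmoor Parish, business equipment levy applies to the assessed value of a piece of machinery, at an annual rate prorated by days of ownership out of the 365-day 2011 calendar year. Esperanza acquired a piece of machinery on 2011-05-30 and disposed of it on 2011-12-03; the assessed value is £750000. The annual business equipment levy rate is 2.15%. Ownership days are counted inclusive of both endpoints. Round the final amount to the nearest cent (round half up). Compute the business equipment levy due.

£8305.48

Days held (2011-05-30 to 2011-12-03): 188 out of 365
Tax = £750000 × 2.15% × 188/365 = £8305.4795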